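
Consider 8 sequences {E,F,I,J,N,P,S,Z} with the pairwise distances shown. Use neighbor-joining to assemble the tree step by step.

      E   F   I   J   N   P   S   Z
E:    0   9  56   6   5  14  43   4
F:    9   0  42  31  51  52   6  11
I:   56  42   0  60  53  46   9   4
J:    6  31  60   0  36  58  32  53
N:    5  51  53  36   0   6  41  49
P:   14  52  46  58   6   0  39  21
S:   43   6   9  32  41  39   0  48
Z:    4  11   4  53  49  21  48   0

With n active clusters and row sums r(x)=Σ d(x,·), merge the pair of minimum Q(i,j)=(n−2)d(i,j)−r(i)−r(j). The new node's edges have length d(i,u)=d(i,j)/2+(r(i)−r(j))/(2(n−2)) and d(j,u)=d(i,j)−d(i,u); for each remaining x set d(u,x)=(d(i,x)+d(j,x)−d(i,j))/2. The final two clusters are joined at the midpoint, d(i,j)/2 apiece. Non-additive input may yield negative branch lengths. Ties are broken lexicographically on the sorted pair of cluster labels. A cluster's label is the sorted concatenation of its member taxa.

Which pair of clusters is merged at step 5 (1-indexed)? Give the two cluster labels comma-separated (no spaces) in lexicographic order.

iteration 1: select N,P (d=6, Q=-441); attach at lengths (41/12, 31/12); label the merged cluster NP
  updated: d(E,NP)=13/2, d(F,NP)=97/2, d(I,NP)=93/2, d(J,NP)=44, d(NP,S)=37, d(NP,Z)=32
iteration 2: select I,Z (d=4, Q=-699/2); attach at lengths (171/20, -91/20); label the merged cluster IZ
  updated: d(E,IZ)=28, d(F,IZ)=49/2, d(IZ,J)=109/2, d(IZ,NP)=149/4, d(IZ,S)=53/2
iteration 3: select E,NP (d=13/2, Q=-959/4); attach at lengths (-219/32, 427/32); label the merged cluster ENP
  updated: d(ENP,F)=51/2, d(ENP,IZ)=235/8, d(ENP,J)=87/4, d(ENP,S)=147/4
iteration 4: select ENP,J (d=87/4, Q=-1499/8); attach at lengths (105/16, 243/16); label the merged cluster EJNP
  updated: d(EJNP,F)=139/8, d(EJNP,IZ)=497/16, d(EJNP,S)=47/2
iteration 5: select EJNP,IZ (d=497/16, Q=-735/8); attach at lengths (13, 289/16); label the merged cluster EIJNPZ
  updated: d(EIJNPZ,F)=173/32, d(EIJNPZ,S)=303/32
iteration 6: select EIJNPZ,F (d=173/32, Q=-167/8); attach at lengths (71/16, 31/32); label the merged cluster EFIJNPZ
  updated: d(EFIJNPZ,S)=161/32
iteration 7: select EFIJNPZ,S (d=161/32); attach at lengths (161/64, 161/64); label the merged cluster EFIJNPSZ
final tree: (((((E:-219/32,(N:41/12,P:31/12):427/32):105/16,J:243/16):13,(I:171/20,Z:-91/20):289/16):71/16,F:31/32):161/64,S:161/64)
total length: 319/4

EJNP,IZ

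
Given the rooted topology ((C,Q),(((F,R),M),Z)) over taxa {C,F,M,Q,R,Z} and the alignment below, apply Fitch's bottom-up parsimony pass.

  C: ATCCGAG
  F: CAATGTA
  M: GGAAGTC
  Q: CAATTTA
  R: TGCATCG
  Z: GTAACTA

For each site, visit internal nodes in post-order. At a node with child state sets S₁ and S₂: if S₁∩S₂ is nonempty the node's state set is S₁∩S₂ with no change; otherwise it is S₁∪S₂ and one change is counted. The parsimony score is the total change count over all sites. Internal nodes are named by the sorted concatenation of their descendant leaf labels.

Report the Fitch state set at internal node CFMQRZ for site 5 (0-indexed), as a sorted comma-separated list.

T

[col 0] CQ: children C:{A}, Q:{C} ∪→ {A,C}; cost 1
[col 0] FR: children F:{C}, R:{T} ∪→ {C,T}; cost 1
[col 0] FMR: children FR:{C,T}, M:{G} ∪→ {C,G,T}; cost 1
[col 0] FMRZ: children FMR:{C,G,T}, Z:{G} ∩→ {G}; cost 0
[col 0] CFMQRZ: children CQ:{A,C}, FMRZ:{G} ∪→ {A,C,G}; cost 1
[col 1] CQ: children C:{T}, Q:{A} ∪→ {A,T}; cost 1
[col 1] FR: children F:{A}, R:{G} ∪→ {A,G}; cost 1
[col 1] FMR: children FR:{A,G}, M:{G} ∩→ {G}; cost 0
[col 1] FMRZ: children FMR:{G}, Z:{T} ∪→ {G,T}; cost 1
[col 1] CFMQRZ: children CQ:{A,T}, FMRZ:{G,T} ∩→ {T}; cost 0
[col 2] CQ: children C:{C}, Q:{A} ∪→ {A,C}; cost 1
[col 2] FR: children F:{A}, R:{C} ∪→ {A,C}; cost 1
[col 2] FMR: children FR:{A,C}, M:{A} ∩→ {A}; cost 0
[col 2] FMRZ: children FMR:{A}, Z:{A} ∩→ {A}; cost 0
[col 2] CFMQRZ: children CQ:{A,C}, FMRZ:{A} ∩→ {A}; cost 0
[col 3] CQ: children C:{C}, Q:{T} ∪→ {C,T}; cost 1
[col 3] FR: children F:{T}, R:{A} ∪→ {A,T}; cost 1
[col 3] FMR: children FR:{A,T}, M:{A} ∩→ {A}; cost 0
[col 3] FMRZ: children FMR:{A}, Z:{A} ∩→ {A}; cost 0
[col 3] CFMQRZ: children CQ:{C,T}, FMRZ:{A} ∪→ {A,C,T}; cost 1
[col 4] CQ: children C:{G}, Q:{T} ∪→ {G,T}; cost 1
[col 4] FR: children F:{G}, R:{T} ∪→ {G,T}; cost 1
[col 4] FMR: children FR:{G,T}, M:{G} ∩→ {G}; cost 0
[col 4] FMRZ: children FMR:{G}, Z:{C} ∪→ {C,G}; cost 1
[col 4] CFMQRZ: children CQ:{G,T}, FMRZ:{C,G} ∩→ {G}; cost 0
[col 5] CQ: children C:{A}, Q:{T} ∪→ {A,T}; cost 1
[col 5] FR: children F:{T}, R:{C} ∪→ {C,T}; cost 1
[col 5] FMR: children FR:{C,T}, M:{T} ∩→ {T}; cost 0
[col 5] FMRZ: children FMR:{T}, Z:{T} ∩→ {T}; cost 0
[col 5] CFMQRZ: children CQ:{A,T}, FMRZ:{T} ∩→ {T}; cost 0
[col 6] CQ: children C:{G}, Q:{A} ∪→ {A,G}; cost 1
[col 6] FR: children F:{A}, R:{G} ∪→ {A,G}; cost 1
[col 6] FMR: children FR:{A,G}, M:{C} ∪→ {A,C,G}; cost 1
[col 6] FMRZ: children FMR:{A,C,G}, Z:{A} ∩→ {A}; cost 0
[col 6] CFMQRZ: children CQ:{A,G}, FMRZ:{A} ∩→ {A}; cost 0
per-site changes: [4, 3, 2, 3, 3, 2, 3]; total = 20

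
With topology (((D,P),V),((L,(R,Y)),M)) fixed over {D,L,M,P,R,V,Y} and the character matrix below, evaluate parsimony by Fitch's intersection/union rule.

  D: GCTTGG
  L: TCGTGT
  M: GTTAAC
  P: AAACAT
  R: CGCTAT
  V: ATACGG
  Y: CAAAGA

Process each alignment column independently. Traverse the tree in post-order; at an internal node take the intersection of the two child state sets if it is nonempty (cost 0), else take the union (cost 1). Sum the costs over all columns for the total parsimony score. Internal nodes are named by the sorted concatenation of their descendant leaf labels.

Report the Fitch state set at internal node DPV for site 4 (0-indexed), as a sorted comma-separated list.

[col 0] DP: children D:{G}, P:{A} ∪→ {A,G}; cost 1
[col 0] DPV: children DP:{A,G}, V:{A} ∩→ {A}; cost 0
[col 0] RY: children R:{C}, Y:{C} ∩→ {C}; cost 0
[col 0] LRY: children L:{T}, RY:{C} ∪→ {C,T}; cost 1
[col 0] LMRY: children LRY:{C,T}, M:{G} ∪→ {C,G,T}; cost 1
[col 0] DLMPRVY: children DPV:{A}, LMRY:{C,G,T} ∪→ {A,C,G,T}; cost 1
[col 1] DP: children D:{C}, P:{A} ∪→ {A,C}; cost 1
[col 1] DPV: children DP:{A,C}, V:{T} ∪→ {A,C,T}; cost 1
[col 1] RY: children R:{G}, Y:{A} ∪→ {A,G}; cost 1
[col 1] LRY: children L:{C}, RY:{A,G} ∪→ {A,C,G}; cost 1
[col 1] LMRY: children LRY:{A,C,G}, M:{T} ∪→ {A,C,G,T}; cost 1
[col 1] DLMPRVY: children DPV:{A,C,T}, LMRY:{A,C,G,T} ∩→ {A,C,T}; cost 0
[col 2] DP: children D:{T}, P:{A} ∪→ {A,T}; cost 1
[col 2] DPV: children DP:{A,T}, V:{A} ∩→ {A}; cost 0
[col 2] RY: children R:{C}, Y:{A} ∪→ {A,C}; cost 1
[col 2] LRY: children L:{G}, RY:{A,C} ∪→ {A,C,G}; cost 1
[col 2] LMRY: children LRY:{A,C,G}, M:{T} ∪→ {A,C,G,T}; cost 1
[col 2] DLMPRVY: children DPV:{A}, LMRY:{A,C,G,T} ∩→ {A}; cost 0
[col 3] DP: children D:{T}, P:{C} ∪→ {C,T}; cost 1
[col 3] DPV: children DP:{C,T}, V:{C} ∩→ {C}; cost 0
[col 3] RY: children R:{T}, Y:{A} ∪→ {A,T}; cost 1
[col 3] LRY: children L:{T}, RY:{A,T} ∩→ {T}; cost 0
[col 3] LMRY: children LRY:{T}, M:{A} ∪→ {A,T}; cost 1
[col 3] DLMPRVY: children DPV:{C}, LMRY:{A,T} ∪→ {A,C,T}; cost 1
[col 4] DP: children D:{G}, P:{A} ∪→ {A,G}; cost 1
[col 4] DPV: children DP:{A,G}, V:{G} ∩→ {G}; cost 0
[col 4] RY: children R:{A}, Y:{G} ∪→ {A,G}; cost 1
[col 4] LRY: children L:{G}, RY:{A,G} ∩→ {G}; cost 0
[col 4] LMRY: children LRY:{G}, M:{A} ∪→ {A,G}; cost 1
[col 4] DLMPRVY: children DPV:{G}, LMRY:{A,G} ∩→ {G}; cost 0
[col 5] DP: children D:{G}, P:{T} ∪→ {G,T}; cost 1
[col 5] DPV: children DP:{G,T}, V:{G} ∩→ {G}; cost 0
[col 5] RY: children R:{T}, Y:{A} ∪→ {A,T}; cost 1
[col 5] LRY: children L:{T}, RY:{A,T} ∩→ {T}; cost 0
[col 5] LMRY: children LRY:{T}, M:{C} ∪→ {C,T}; cost 1
[col 5] DLMPRVY: children DPV:{G}, LMRY:{C,T} ∪→ {C,G,T}; cost 1
per-site changes: [4, 5, 4, 4, 3, 4]; total = 24

G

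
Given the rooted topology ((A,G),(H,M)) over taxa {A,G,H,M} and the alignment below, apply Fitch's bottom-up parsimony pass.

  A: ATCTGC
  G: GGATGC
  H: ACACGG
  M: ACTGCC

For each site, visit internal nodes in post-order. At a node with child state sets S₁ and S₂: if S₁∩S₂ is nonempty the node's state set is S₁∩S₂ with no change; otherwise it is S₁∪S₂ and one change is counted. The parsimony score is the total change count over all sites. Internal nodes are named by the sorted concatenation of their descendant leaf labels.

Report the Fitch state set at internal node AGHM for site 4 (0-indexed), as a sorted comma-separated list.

site 0, node AG: A={A} ∪ G={G} → {A,G} (+1)
site 0, node HM: H={A} ∩ M={A} → {A} (+0)
site 0, node AGHM: AG={A,G} ∩ HM={A} → {A} (+0)
site 1, node AG: A={T} ∪ G={G} → {G,T} (+1)
site 1, node HM: H={C} ∩ M={C} → {C} (+0)
site 1, node AGHM: AG={G,T} ∪ HM={C} → {C,G,T} (+1)
site 2, node AG: A={C} ∪ G={A} → {A,C} (+1)
site 2, node HM: H={A} ∪ M={T} → {A,T} (+1)
site 2, node AGHM: AG={A,C} ∩ HM={A,T} → {A} (+0)
site 3, node AG: A={T} ∩ G={T} → {T} (+0)
site 3, node HM: H={C} ∪ M={G} → {C,G} (+1)
site 3, node AGHM: AG={T} ∪ HM={C,G} → {C,G,T} (+1)
site 4, node AG: A={G} ∩ G={G} → {G} (+0)
site 4, node HM: H={G} ∪ M={C} → {C,G} (+1)
site 4, node AGHM: AG={G} ∩ HM={C,G} → {G} (+0)
site 5, node AG: A={C} ∩ G={C} → {C} (+0)
site 5, node HM: H={G} ∪ M={C} → {C,G} (+1)
site 5, node AGHM: AG={C} ∩ HM={C,G} → {C} (+0)
per-site changes: [1, 2, 2, 2, 1, 1]; total = 9

G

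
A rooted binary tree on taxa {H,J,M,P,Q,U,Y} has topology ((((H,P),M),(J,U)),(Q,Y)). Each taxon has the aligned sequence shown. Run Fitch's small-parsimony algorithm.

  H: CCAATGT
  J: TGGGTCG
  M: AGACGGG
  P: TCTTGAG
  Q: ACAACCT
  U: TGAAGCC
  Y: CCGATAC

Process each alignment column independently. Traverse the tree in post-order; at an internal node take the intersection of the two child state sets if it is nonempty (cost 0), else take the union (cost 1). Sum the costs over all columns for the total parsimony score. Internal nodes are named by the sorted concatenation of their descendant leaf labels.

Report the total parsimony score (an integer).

23

HP@0: {C} ∪ {T} = {C,T} (union, +1)
HMP@0: {C,T} ∪ {A} = {A,C,T} (union, +1)
JU@0: {T} ∩ {T} = {T} (intersection, +0)
HJMPU@0: {A,C,T} ∩ {T} = {T} (intersection, +0)
QY@0: {A} ∪ {C} = {A,C} (union, +1)
HJMPQUY@0: {T} ∪ {A,C} = {A,C,T} (union, +1)
HP@1: {C} ∩ {C} = {C} (intersection, +0)
HMP@1: {C} ∪ {G} = {C,G} (union, +1)
JU@1: {G} ∩ {G} = {G} (intersection, +0)
HJMPU@1: {C,G} ∩ {G} = {G} (intersection, +0)
QY@1: {C} ∩ {C} = {C} (intersection, +0)
HJMPQUY@1: {G} ∪ {C} = {C,G} (union, +1)
HP@2: {A} ∪ {T} = {A,T} (union, +1)
HMP@2: {A,T} ∩ {A} = {A} (intersection, +0)
JU@2: {G} ∪ {A} = {A,G} (union, +1)
HJMPU@2: {A} ∩ {A,G} = {A} (intersection, +0)
QY@2: {A} ∪ {G} = {A,G} (union, +1)
HJMPQUY@2: {A} ∩ {A,G} = {A} (intersection, +0)
HP@3: {A} ∪ {T} = {A,T} (union, +1)
HMP@3: {A,T} ∪ {C} = {A,C,T} (union, +1)
JU@3: {G} ∪ {A} = {A,G} (union, +1)
HJMPU@3: {A,C,T} ∩ {A,G} = {A} (intersection, +0)
QY@3: {A} ∩ {A} = {A} (intersection, +0)
HJMPQUY@3: {A} ∩ {A} = {A} (intersection, +0)
HP@4: {T} ∪ {G} = {G,T} (union, +1)
HMP@4: {G,T} ∩ {G} = {G} (intersection, +0)
JU@4: {T} ∪ {G} = {G,T} (union, +1)
HJMPU@4: {G} ∩ {G,T} = {G} (intersection, +0)
QY@4: {C} ∪ {T} = {C,T} (union, +1)
HJMPQUY@4: {G} ∪ {C,T} = {C,G,T} (union, +1)
HP@5: {G} ∪ {A} = {A,G} (union, +1)
HMP@5: {A,G} ∩ {G} = {G} (intersection, +0)
JU@5: {C} ∩ {C} = {C} (intersection, +0)
HJMPU@5: {G} ∪ {C} = {C,G} (union, +1)
QY@5: {C} ∪ {A} = {A,C} (union, +1)
HJMPQUY@5: {C,G} ∩ {A,C} = {C} (intersection, +0)
HP@6: {T} ∪ {G} = {G,T} (union, +1)
HMP@6: {G,T} ∩ {G} = {G} (intersection, +0)
JU@6: {G} ∪ {C} = {C,G} (union, +1)
HJMPU@6: {G} ∩ {C,G} = {G} (intersection, +0)
QY@6: {T} ∪ {C} = {C,T} (union, +1)
HJMPQUY@6: {G} ∪ {C,T} = {C,G,T} (union, +1)
per-site changes: [4, 2, 3, 3, 4, 3, 4]; total = 23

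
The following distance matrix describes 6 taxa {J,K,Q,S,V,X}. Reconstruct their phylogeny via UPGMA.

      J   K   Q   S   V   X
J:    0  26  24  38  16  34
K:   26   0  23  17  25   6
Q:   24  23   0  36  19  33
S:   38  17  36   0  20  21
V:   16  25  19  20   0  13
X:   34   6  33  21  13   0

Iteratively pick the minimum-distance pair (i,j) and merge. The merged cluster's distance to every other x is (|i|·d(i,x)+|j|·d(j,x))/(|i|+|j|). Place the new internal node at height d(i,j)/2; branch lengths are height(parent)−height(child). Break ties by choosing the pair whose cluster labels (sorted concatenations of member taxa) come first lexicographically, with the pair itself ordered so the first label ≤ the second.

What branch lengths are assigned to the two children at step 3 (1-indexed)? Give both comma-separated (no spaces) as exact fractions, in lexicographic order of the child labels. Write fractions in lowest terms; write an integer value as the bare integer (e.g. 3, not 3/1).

iteration 1: select K,X (d=6); attach at lengths (3, 3); label the merged cluster KX
  updated: d(J,KX)=30, d(KX,Q)=28, d(KX,S)=19, d(KX,V)=19
iteration 2: select J,V (d=16); attach at lengths (8, 8); label the merged cluster JV
  updated: d(JV,KX)=49/2, d(JV,Q)=43/2, d(JV,S)=29
iteration 3: select KX,S (d=19); attach at lengths (13/2, 19/2); label the merged cluster KSX
  updated: d(JV,KSX)=26, d(KSX,Q)=92/3
iteration 4: select JV,Q (d=43/2); attach at lengths (11/4, 43/4); label the merged cluster JQV
  updated: d(JQV,KSX)=248/9
iteration 5: select JQV,KSX (d=248/9); attach at lengths (109/36, 77/18); label the merged cluster JKQSVX
final tree: (((J:8,V:8):11/4,Q:43/4):109/36,((K:3,X:3):13/2,S:19/2):77/18)
total length: 2117/36

13/2,19/2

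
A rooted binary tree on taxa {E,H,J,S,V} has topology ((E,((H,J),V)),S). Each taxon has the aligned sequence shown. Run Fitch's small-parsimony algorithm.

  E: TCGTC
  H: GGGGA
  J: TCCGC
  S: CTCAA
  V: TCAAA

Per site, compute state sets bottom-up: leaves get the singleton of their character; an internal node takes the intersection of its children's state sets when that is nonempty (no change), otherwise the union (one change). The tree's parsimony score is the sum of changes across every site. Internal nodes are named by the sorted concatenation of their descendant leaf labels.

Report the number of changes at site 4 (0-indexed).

[col 0] HJ: children H:{G}, J:{T} ∪→ {G,T}; cost 1
[col 0] HJV: children HJ:{G,T}, V:{T} ∩→ {T}; cost 0
[col 0] EHJV: children E:{T}, HJV:{T} ∩→ {T}; cost 0
[col 0] EHJSV: children EHJV:{T}, S:{C} ∪→ {C,T}; cost 1
[col 1] HJ: children H:{G}, J:{C} ∪→ {C,G}; cost 1
[col 1] HJV: children HJ:{C,G}, V:{C} ∩→ {C}; cost 0
[col 1] EHJV: children E:{C}, HJV:{C} ∩→ {C}; cost 0
[col 1] EHJSV: children EHJV:{C}, S:{T} ∪→ {C,T}; cost 1
[col 2] HJ: children H:{G}, J:{C} ∪→ {C,G}; cost 1
[col 2] HJV: children HJ:{C,G}, V:{A} ∪→ {A,C,G}; cost 1
[col 2] EHJV: children E:{G}, HJV:{A,C,G} ∩→ {G}; cost 0
[col 2] EHJSV: children EHJV:{G}, S:{C} ∪→ {C,G}; cost 1
[col 3] HJ: children H:{G}, J:{G} ∩→ {G}; cost 0
[col 3] HJV: children HJ:{G}, V:{A} ∪→ {A,G}; cost 1
[col 3] EHJV: children E:{T}, HJV:{A,G} ∪→ {A,G,T}; cost 1
[col 3] EHJSV: children EHJV:{A,G,T}, S:{A} ∩→ {A}; cost 0
[col 4] HJ: children H:{A}, J:{C} ∪→ {A,C}; cost 1
[col 4] HJV: children HJ:{A,C}, V:{A} ∩→ {A}; cost 0
[col 4] EHJV: children E:{C}, HJV:{A} ∪→ {A,C}; cost 1
[col 4] EHJSV: children EHJV:{A,C}, S:{A} ∩→ {A}; cost 0
per-site changes: [2, 2, 3, 2, 2]; total = 11

2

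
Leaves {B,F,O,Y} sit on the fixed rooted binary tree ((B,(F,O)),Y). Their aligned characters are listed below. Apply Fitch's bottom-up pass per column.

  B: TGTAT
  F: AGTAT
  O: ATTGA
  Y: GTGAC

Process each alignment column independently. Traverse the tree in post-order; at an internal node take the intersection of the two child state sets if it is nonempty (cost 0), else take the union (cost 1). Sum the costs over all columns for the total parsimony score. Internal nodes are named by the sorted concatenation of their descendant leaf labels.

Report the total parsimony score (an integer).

8

[col 0] FO: children F:{A}, O:{A} ∩→ {A}; cost 0
[col 0] BFO: children B:{T}, FO:{A} ∪→ {A,T}; cost 1
[col 0] BFOY: children BFO:{A,T}, Y:{G} ∪→ {A,G,T}; cost 1
[col 1] FO: children F:{G}, O:{T} ∪→ {G,T}; cost 1
[col 1] BFO: children B:{G}, FO:{G,T} ∩→ {G}; cost 0
[col 1] BFOY: children BFO:{G}, Y:{T} ∪→ {G,T}; cost 1
[col 2] FO: children F:{T}, O:{T} ∩→ {T}; cost 0
[col 2] BFO: children B:{T}, FO:{T} ∩→ {T}; cost 0
[col 2] BFOY: children BFO:{T}, Y:{G} ∪→ {G,T}; cost 1
[col 3] FO: children F:{A}, O:{G} ∪→ {A,G}; cost 1
[col 3] BFO: children B:{A}, FO:{A,G} ∩→ {A}; cost 0
[col 3] BFOY: children BFO:{A}, Y:{A} ∩→ {A}; cost 0
[col 4] FO: children F:{T}, O:{A} ∪→ {A,T}; cost 1
[col 4] BFO: children B:{T}, FO:{A,T} ∩→ {T}; cost 0
[col 4] BFOY: children BFO:{T}, Y:{C} ∪→ {C,T}; cost 1
per-site changes: [2, 2, 1, 1, 2]; total = 8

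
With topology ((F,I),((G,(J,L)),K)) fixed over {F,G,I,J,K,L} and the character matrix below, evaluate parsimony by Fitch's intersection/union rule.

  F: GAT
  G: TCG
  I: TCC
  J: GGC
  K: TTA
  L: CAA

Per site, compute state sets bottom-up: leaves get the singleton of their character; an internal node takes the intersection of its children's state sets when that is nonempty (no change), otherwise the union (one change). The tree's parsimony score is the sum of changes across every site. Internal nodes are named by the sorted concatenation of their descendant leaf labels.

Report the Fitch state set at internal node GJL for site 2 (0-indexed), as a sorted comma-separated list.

A,C,G

FI@0: {G} ∪ {T} = {G,T} (union, +1)
JL@0: {G} ∪ {C} = {C,G} (union, +1)
GJL@0: {T} ∪ {C,G} = {C,G,T} (union, +1)
GJKL@0: {C,G,T} ∩ {T} = {T} (intersection, +0)
FGIJKL@0: {G,T} ∩ {T} = {T} (intersection, +0)
FI@1: {A} ∪ {C} = {A,C} (union, +1)
JL@1: {G} ∪ {A} = {A,G} (union, +1)
GJL@1: {C} ∪ {A,G} = {A,C,G} (union, +1)
GJKL@1: {A,C,G} ∪ {T} = {A,C,G,T} (union, +1)
FGIJKL@1: {A,C} ∩ {A,C,G,T} = {A,C} (intersection, +0)
FI@2: {T} ∪ {C} = {C,T} (union, +1)
JL@2: {C} ∪ {A} = {A,C} (union, +1)
GJL@2: {G} ∪ {A,C} = {A,C,G} (union, +1)
GJKL@2: {A,C,G} ∩ {A} = {A} (intersection, +0)
FGIJKL@2: {C,T} ∪ {A} = {A,C,T} (union, +1)
per-site changes: [3, 4, 4]; total = 11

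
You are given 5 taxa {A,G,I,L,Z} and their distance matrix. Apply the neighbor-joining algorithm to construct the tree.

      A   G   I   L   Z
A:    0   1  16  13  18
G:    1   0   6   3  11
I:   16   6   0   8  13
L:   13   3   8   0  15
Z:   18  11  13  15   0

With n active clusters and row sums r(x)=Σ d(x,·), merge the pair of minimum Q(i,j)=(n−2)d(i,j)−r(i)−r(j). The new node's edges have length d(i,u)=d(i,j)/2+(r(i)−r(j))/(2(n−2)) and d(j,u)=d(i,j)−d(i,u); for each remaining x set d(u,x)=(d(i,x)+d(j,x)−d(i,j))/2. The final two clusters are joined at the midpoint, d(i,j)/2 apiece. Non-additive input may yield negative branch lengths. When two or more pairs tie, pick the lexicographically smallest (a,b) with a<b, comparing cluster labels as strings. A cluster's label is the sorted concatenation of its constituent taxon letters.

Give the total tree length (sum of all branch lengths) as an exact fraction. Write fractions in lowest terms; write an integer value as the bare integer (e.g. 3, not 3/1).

185/8

1. join A+G (d=1, Q=-66) ⇒ AG; edges |A|=5, |G|=-4
  updated: d(AG,I)=21/2, d(AG,L)=15/2, d(AG,Z)=14
2. join AG+L (d=15/2, Q=-95/2) ⇒ AGL; edges |AG|=33/8, |L|=27/8
  updated: d(AGL,I)=11/2, d(AGL,Z)=43/4
3. join AGL+I (d=11/2, Q=-117/4) ⇒ AGIL; edges |AGL|=13/8, |I|=31/8
  updated: d(AGIL,Z)=73/8
4. join AGIL+Z (d=73/8) ⇒ AGILZ; edges |AGIL|=73/16, |Z|=73/16
final tree: ((((A:5,G:-4):33/8,L:27/8):13/8,I:31/8):73/16,Z:73/16)
total length: 185/8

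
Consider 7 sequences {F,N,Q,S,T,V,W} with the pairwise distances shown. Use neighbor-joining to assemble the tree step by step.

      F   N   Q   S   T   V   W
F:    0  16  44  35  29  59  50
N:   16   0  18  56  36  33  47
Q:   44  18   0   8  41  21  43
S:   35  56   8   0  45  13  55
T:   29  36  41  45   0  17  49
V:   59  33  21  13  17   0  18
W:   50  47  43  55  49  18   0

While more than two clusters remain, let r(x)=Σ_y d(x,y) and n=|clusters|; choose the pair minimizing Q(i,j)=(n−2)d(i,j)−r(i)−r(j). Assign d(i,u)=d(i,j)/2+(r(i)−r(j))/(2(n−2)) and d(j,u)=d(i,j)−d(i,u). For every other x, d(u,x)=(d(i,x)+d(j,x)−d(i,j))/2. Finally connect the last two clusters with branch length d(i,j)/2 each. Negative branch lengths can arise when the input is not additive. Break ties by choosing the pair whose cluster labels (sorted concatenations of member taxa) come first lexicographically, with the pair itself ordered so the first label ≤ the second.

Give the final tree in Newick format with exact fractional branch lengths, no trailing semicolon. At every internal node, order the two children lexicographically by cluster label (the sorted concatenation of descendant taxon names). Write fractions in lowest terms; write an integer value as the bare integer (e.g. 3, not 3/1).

step 1: merge (F,N) at d=16, Q=-359; branch lengths F→107/10, N→53/10; new cluster FN
  updated: d(FN,Q)=23, d(FN,S)=75/2, d(FN,T)=49/2, d(FN,V)=38, d(FN,W)=81/2
step 2: merge (Q,S) at d=8, Q=-525/2; branch lengths Q→19/16, S→109/16; new cluster QS
  updated: d(FN,QS)=105/4, d(QS,T)=39, d(QS,V)=13, d(QS,W)=45
step 3: merge (FN,T) at d=49/2, Q=-741/4; branch lengths FN→293/24, T→295/24; new cluster FNT
  updated: d(FNT,QS)=163/8, d(FNT,V)=61/4, d(FNT,W)=65/2
step 4: merge (FNT,QS) at d=163/8, Q=-423/4; branch lengths FNT→61/8, QS→51/4; new cluster FNQST
  updated: d(FNQST,V)=63/16, d(FNQST,W)=457/16
step 5: merge (FNQST,V) at d=63/16, Q=-101/2; branch lengths FNQST→29/4, V→-53/16; new cluster FNQSTV
  updated: d(FNQSTV,W)=341/16
step 6: merge (FNQSTV,W) at d=341/16; branch lengths FNQSTV→341/32, W→341/32; new cluster FNQSTVW
final tree: (((((F:107/10,N:53/10):293/24,T:295/24):61/8,(Q:19/16,S:109/16):51/4):29/4,V:-53/16):341/32,W:341/32)
total length: 753/8

(((((F:107/10,N:53/10):293/24,T:295/24):61/8,(Q:19/16,S:109/16):51/4):29/4,V:-53/16):341/32,W:341/32)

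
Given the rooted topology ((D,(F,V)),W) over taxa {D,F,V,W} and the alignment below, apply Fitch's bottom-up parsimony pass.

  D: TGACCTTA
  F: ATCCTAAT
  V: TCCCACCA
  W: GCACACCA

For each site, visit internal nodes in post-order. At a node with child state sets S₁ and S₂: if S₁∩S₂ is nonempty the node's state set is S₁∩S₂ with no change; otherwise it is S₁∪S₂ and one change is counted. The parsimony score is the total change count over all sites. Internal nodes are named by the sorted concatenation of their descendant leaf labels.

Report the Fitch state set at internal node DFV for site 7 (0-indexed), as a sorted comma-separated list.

A

[col 0] FV: children F:{A}, V:{T} ∪→ {A,T}; cost 1
[col 0] DFV: children D:{T}, FV:{A,T} ∩→ {T}; cost 0
[col 0] DFVW: children DFV:{T}, W:{G} ∪→ {G,T}; cost 1
[col 1] FV: children F:{T}, V:{C} ∪→ {C,T}; cost 1
[col 1] DFV: children D:{G}, FV:{C,T} ∪→ {C,G,T}; cost 1
[col 1] DFVW: children DFV:{C,G,T}, W:{C} ∩→ {C}; cost 0
[col 2] FV: children F:{C}, V:{C} ∩→ {C}; cost 0
[col 2] DFV: children D:{A}, FV:{C} ∪→ {A,C}; cost 1
[col 2] DFVW: children DFV:{A,C}, W:{A} ∩→ {A}; cost 0
[col 3] FV: children F:{C}, V:{C} ∩→ {C}; cost 0
[col 3] DFV: children D:{C}, FV:{C} ∩→ {C}; cost 0
[col 3] DFVW: children DFV:{C}, W:{C} ∩→ {C}; cost 0
[col 4] FV: children F:{T}, V:{A} ∪→ {A,T}; cost 1
[col 4] DFV: children D:{C}, FV:{A,T} ∪→ {A,C,T}; cost 1
[col 4] DFVW: children DFV:{A,C,T}, W:{A} ∩→ {A}; cost 0
[col 5] FV: children F:{A}, V:{C} ∪→ {A,C}; cost 1
[col 5] DFV: children D:{T}, FV:{A,C} ∪→ {A,C,T}; cost 1
[col 5] DFVW: children DFV:{A,C,T}, W:{C} ∩→ {C}; cost 0
[col 6] FV: children F:{A}, V:{C} ∪→ {A,C}; cost 1
[col 6] DFV: children D:{T}, FV:{A,C} ∪→ {A,C,T}; cost 1
[col 6] DFVW: children DFV:{A,C,T}, W:{C} ∩→ {C}; cost 0
[col 7] FV: children F:{T}, V:{A} ∪→ {A,T}; cost 1
[col 7] DFV: children D:{A}, FV:{A,T} ∩→ {A}; cost 0
[col 7] DFVW: children DFV:{A}, W:{A} ∩→ {A}; cost 0
per-site changes: [2, 2, 1, 0, 2, 2, 2, 1]; total = 12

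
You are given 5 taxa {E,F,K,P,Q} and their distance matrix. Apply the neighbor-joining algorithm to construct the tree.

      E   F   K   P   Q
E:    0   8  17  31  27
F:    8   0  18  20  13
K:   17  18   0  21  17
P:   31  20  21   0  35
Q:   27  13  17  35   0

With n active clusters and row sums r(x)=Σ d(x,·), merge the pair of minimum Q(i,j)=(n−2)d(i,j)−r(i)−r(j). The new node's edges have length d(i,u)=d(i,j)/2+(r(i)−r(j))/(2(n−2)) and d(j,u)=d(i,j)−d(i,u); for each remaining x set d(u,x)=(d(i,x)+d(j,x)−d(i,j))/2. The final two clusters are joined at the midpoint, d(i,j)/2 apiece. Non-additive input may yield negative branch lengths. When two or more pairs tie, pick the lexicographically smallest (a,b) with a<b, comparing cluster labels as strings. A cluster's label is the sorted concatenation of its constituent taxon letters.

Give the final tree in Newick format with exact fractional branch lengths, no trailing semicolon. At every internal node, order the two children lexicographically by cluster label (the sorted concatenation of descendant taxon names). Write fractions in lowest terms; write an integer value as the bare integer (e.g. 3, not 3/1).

iteration 1: select E,F (d=8, Q=-118); attach at lengths (8, 0); label the merged cluster EF
  updated: d(EF,K)=27/2, d(EF,P)=43/2, d(EF,Q)=16
iteration 2: select EF,Q (d=16, Q=-87); attach at lengths (15/4, 49/4); label the merged cluster EFQ
  updated: d(EFQ,K)=29/4, d(EFQ,P)=81/4
iteration 3: select EFQ,K (d=29/4, Q=-97/2); attach at lengths (13/4, 4); label the merged cluster EFKQ
  updated: d(EFKQ,P)=17
iteration 4: select EFKQ,P (d=17); attach at lengths (17/2, 17/2); label the merged cluster EFKPQ
final tree: ((((E:8,F:0):15/4,Q:49/4):13/4,K:4):17/2,P:17/2)
total length: 193/4

((((E:8,F:0):15/4,Q:49/4):13/4,K:4):17/2,P:17/2)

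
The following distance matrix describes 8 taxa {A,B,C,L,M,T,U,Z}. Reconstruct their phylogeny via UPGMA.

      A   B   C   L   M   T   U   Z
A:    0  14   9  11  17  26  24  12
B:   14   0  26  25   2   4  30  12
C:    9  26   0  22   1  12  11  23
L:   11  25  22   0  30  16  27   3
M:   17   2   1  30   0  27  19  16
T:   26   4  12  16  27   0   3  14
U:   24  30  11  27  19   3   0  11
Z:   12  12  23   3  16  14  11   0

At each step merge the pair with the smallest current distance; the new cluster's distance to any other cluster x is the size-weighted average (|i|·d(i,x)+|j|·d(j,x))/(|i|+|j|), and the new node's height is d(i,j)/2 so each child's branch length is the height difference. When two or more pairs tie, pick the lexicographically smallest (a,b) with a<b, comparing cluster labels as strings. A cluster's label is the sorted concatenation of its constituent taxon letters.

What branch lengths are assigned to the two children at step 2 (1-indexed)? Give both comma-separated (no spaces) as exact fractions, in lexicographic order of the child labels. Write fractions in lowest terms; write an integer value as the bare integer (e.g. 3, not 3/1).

3/2,3/2

step 1: merge (C,M) at d=1; branch lengths C→1/2, M→1/2; new cluster CM
  updated: d(A,CM)=13, d(B,CM)=14, d(CM,L)=26, d(CM,T)=39/2, d(CM,U)=15, d(CM,Z)=39/2
step 2: merge (L,Z) at d=3; branch lengths L→3/2, Z→3/2; new cluster LZ
  updated: d(A,LZ)=23/2, d(B,LZ)=37/2, d(CM,LZ)=91/4, d(LZ,T)=15, d(LZ,U)=19
step 3: merge (T,U) at d=3; branch lengths T→3/2, U→3/2; new cluster TU
  updated: d(A,TU)=25, d(B,TU)=17, d(CM,TU)=69/4, d(LZ,TU)=17
step 4: merge (A,LZ) at d=23/2; branch lengths A→23/4, LZ→17/4; new cluster ALZ
  updated: d(ALZ,B)=17, d(ALZ,CM)=39/2, d(ALZ,TU)=59/3
step 5: merge (B,CM) at d=14; branch lengths B→7, CM→13/2; new cluster BCM
  updated: d(ALZ,BCM)=56/3, d(BCM,TU)=103/6
step 6: merge (BCM,TU) at d=103/6; branch lengths BCM→19/12, TU→85/12; new cluster BCMTU
  updated: d(ALZ,BCMTU)=286/15
step 7: merge (ALZ,BCMTU) at d=286/15; branch lengths ALZ→227/60, BCMTU→19/20; new cluster ABCLMTUZ
final tree: ((A:23/4,(L:3/2,Z:3/2):17/4):227/60,((B:7,(C:1/2,M:1/2):13/2):19/12,(T:3/2,U:3/2):85/12):19/20)
total length: 439/10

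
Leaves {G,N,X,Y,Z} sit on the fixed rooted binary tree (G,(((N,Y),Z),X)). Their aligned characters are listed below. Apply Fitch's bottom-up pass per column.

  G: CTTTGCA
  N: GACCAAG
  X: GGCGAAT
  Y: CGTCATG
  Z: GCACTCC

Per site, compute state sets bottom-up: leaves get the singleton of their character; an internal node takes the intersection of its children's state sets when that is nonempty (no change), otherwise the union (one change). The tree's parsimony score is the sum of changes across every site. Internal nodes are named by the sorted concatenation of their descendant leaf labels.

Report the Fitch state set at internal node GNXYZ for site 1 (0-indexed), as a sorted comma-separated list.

site 0, node NY: N={G} ∪ Y={C} → {C,G} (+1)
site 0, node NYZ: NY={C,G} ∩ Z={G} → {G} (+0)
site 0, node NXYZ: NYZ={G} ∩ X={G} → {G} (+0)
site 0, node GNXYZ: G={C} ∪ NXYZ={G} → {C,G} (+1)
site 1, node NY: N={A} ∪ Y={G} → {A,G} (+1)
site 1, node NYZ: NY={A,G} ∪ Z={C} → {A,C,G} (+1)
site 1, node NXYZ: NYZ={A,C,G} ∩ X={G} → {G} (+0)
site 1, node GNXYZ: G={T} ∪ NXYZ={G} → {G,T} (+1)
site 2, node NY: N={C} ∪ Y={T} → {C,T} (+1)
site 2, node NYZ: NY={C,T} ∪ Z={A} → {A,C,T} (+1)
site 2, node NXYZ: NYZ={A,C,T} ∩ X={C} → {C} (+0)
site 2, node GNXYZ: G={T} ∪ NXYZ={C} → {C,T} (+1)
site 3, node NY: N={C} ∩ Y={C} → {C} (+0)
site 3, node NYZ: NY={C} ∩ Z={C} → {C} (+0)
site 3, node NXYZ: NYZ={C} ∪ X={G} → {C,G} (+1)
site 3, node GNXYZ: G={T} ∪ NXYZ={C,G} → {C,G,T} (+1)
site 4, node NY: N={A} ∩ Y={A} → {A} (+0)
site 4, node NYZ: NY={A} ∪ Z={T} → {A,T} (+1)
site 4, node NXYZ: NYZ={A,T} ∩ X={A} → {A} (+0)
site 4, node GNXYZ: G={G} ∪ NXYZ={A} → {A,G} (+1)
site 5, node NY: N={A} ∪ Y={T} → {A,T} (+1)
site 5, node NYZ: NY={A,T} ∪ Z={C} → {A,C,T} (+1)
site 5, node NXYZ: NYZ={A,C,T} ∩ X={A} → {A} (+0)
site 5, node GNXYZ: G={C} ∪ NXYZ={A} → {A,C} (+1)
site 6, node NY: N={G} ∩ Y={G} → {G} (+0)
site 6, node NYZ: NY={G} ∪ Z={C} → {C,G} (+1)
site 6, node NXYZ: NYZ={C,G} ∪ X={T} → {C,G,T} (+1)
site 6, node GNXYZ: G={A} ∪ NXYZ={C,G,T} → {A,C,G,T} (+1)
per-site changes: [2, 3, 3, 2, 2, 3, 3]; total = 18

G,T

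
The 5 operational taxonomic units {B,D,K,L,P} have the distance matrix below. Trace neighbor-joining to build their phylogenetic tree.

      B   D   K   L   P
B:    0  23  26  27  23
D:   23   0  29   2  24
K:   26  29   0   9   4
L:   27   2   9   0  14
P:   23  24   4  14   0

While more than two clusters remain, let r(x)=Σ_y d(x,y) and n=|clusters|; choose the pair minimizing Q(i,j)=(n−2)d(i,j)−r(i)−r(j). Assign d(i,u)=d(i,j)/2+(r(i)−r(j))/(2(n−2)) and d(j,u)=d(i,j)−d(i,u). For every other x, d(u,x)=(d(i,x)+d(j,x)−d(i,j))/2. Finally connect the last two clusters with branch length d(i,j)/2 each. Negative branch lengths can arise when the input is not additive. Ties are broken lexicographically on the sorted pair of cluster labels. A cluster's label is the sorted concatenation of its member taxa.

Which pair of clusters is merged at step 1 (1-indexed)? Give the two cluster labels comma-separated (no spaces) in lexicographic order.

step 1: merge (D,L) at d=2, Q=-124; branch lengths D→16/3, L→-10/3; new cluster DL
  updated: d(B,DL)=24, d(DL,K)=18, d(DL,P)=18
step 2: merge (B,DL) at d=24, Q=-85; branch lengths B→61/4, DL→35/4; new cluster BDL
  updated: d(BDL,K)=10, d(BDL,P)=17/2
step 3: merge (BDL,K) at d=10, Q=-45/2; branch lengths BDL→29/4, K→11/4; new cluster BDKL
  updated: d(BDKL,P)=5/4
step 4: merge (BDKL,P) at d=5/4; branch lengths BDKL→5/8, P→5/8; new cluster BDKLP
final tree: (((B:61/4,(D:16/3,L:-10/3):35/4):29/4,K:11/4):5/8,P:5/8)
total length: 149/4

D,L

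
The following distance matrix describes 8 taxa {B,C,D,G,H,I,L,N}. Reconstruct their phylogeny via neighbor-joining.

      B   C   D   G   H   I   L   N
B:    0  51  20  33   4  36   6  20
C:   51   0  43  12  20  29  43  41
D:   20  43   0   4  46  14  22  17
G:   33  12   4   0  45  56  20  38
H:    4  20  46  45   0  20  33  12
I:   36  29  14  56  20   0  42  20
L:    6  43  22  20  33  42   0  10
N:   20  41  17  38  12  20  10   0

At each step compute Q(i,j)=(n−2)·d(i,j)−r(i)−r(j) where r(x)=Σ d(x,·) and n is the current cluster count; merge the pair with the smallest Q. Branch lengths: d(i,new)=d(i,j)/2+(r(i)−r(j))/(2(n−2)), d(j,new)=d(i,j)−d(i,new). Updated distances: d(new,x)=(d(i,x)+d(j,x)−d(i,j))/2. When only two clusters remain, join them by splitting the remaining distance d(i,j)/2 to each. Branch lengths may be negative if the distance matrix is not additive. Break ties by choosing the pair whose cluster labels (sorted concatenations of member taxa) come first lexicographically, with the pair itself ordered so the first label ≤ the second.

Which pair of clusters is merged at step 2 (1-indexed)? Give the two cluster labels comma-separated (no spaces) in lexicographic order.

B,H

step 1: merge (C,G) at d=12, Q=-375; branch lengths C→103/12, G→41/12; new cluster CG
  updated: d(B,CG)=36, d(CG,D)=35/2, d(CG,H)=53/2, d(CG,I)=73/2, d(CG,L)=51/2, d(CG,N)=67/2
step 2: merge (B,H) at d=4, Q=-487/2; branch lengths B→1/20, H→79/20; new cluster BH
  updated: d(BH,CG)=117/4, d(BH,D)=31, d(BH,I)=26, d(BH,L)=35/2, d(BH,N)=14
step 3: merge (D,I) at d=14, Q=-184; branch lengths D→19/8, I→93/8; new cluster DI
  updated: d(BH,DI)=43/2, d(CG,DI)=20, d(DI,L)=25, d(DI,N)=23/2
step 4: merge (CG,DI) at d=20, Q=-505/4; branch lengths CG→361/24, DI→119/24; new cluster CDGI
  updated: d(BH,CDGI)=123/8, d(CDGI,L)=61/4, d(CDGI,N)=25/2
step 5: merge (BH,CDGI) at d=123/8, Q=-237/4; branch lengths BH→69/8, CDGI→27/4; new cluster BCDGHI
  updated: d(BCDGHI,L)=139/16, d(BCDGHI,N)=89/16
step 6: merge (BCDGHI,L) at d=139/16, Q=-97/4; branch lengths BCDGHI→17/8, L→105/16; new cluster BCDGHIL
  updated: d(BCDGHIL,N)=55/16
step 7: merge (BCDGHIL,N) at d=55/16; branch lengths BCDGHIL→55/32, N→55/32; new cluster BCDGHILN
final tree: ((((B:1/20,H:79/20):69/8,((C:103/12,G:41/12):361/24,(D:19/8,I:93/8):119/24):27/4):17/8,L:105/16):55/32,N:55/32)
total length: 155/2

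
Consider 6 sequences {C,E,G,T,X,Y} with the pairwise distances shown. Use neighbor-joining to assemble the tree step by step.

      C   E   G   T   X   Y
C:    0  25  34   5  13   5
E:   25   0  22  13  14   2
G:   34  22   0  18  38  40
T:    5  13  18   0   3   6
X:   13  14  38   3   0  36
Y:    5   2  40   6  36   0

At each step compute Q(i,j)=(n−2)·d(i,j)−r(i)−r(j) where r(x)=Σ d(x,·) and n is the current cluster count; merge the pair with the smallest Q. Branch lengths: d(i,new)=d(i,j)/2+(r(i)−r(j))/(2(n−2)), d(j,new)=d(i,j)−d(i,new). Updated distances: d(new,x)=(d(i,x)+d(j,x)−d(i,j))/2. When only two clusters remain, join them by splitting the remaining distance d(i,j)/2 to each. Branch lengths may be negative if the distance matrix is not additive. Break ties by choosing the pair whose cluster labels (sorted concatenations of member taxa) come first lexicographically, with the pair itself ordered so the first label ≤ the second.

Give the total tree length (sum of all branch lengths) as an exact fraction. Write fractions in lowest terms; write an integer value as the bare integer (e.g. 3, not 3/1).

1. join E+Y (d=2, Q=-157) ⇒ EY; edges |E|=-5/8, |Y|=21/8
  updated: d(C,EY)=14, d(EY,G)=30, d(EY,T)=17/2, d(EY,X)=24
2. join EY+G (d=30, Q=-213/2) ⇒ EGY; edges |EY|=31/4, |G|=89/4
  updated: d(C,EGY)=9, d(EGY,T)=-7/4, d(EGY,X)=16
3. join C+X (d=13, Q=-33) ⇒ CX; edges |C|=21/4, |X|=31/4
  updated: d(CX,EGY)=6, d(CX,T)=-5/2
4. join CX+EGY (d=6, Q=-7/4) ⇒ CEGXY; edges |CX|=21/8, |EGY|=27/8
  updated: d(CEGXY,T)=-41/8
5. join CEGXY+T (d=-41/8) ⇒ CEGTXY; edges |CEGXY|=-41/16, |T|=-41/16
final tree: (((C:21/4,X:31/4):21/8,((E:-5/8,Y:21/8):31/4,G:89/4):27/8):-41/16,T:-41/16)
total length: 367/8

367/8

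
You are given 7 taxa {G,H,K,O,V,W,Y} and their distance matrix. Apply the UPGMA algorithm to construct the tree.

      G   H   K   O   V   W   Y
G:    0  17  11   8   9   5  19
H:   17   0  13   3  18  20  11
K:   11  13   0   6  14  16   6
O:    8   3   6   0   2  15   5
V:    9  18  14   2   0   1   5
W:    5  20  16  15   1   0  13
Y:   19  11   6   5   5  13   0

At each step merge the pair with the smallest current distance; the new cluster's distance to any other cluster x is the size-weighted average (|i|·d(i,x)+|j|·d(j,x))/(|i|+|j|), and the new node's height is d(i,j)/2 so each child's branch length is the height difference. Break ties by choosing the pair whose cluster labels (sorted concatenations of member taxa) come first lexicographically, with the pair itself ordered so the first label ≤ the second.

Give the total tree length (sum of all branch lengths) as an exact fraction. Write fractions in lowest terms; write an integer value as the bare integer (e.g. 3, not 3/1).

iteration 1: select V,W (d=1); attach at lengths (1/2, 1/2); label the merged cluster VW
  updated: d(G,VW)=7, d(H,VW)=19, d(K,VW)=15, d(O,VW)=17/2, d(VW,Y)=9
iteration 2: select H,O (d=3); attach at lengths (3/2, 3/2); label the merged cluster HO
  updated: d(G,HO)=25/2, d(HO,K)=19/2, d(HO,VW)=55/4, d(HO,Y)=8
iteration 3: select K,Y (d=6); attach at lengths (3, 3); label the merged cluster KY
  updated: d(G,KY)=15, d(HO,KY)=35/4, d(KY,VW)=12
iteration 4: select G,VW (d=7); attach at lengths (7/2, 3); label the merged cluster GVW
  updated: d(GVW,HO)=40/3, d(GVW,KY)=13
iteration 5: select HO,KY (d=35/4); attach at lengths (23/8, 11/8); label the merged cluster HKOY
  updated: d(GVW,HKOY)=79/6
iteration 6: select GVW,HKOY (d=79/6); attach at lengths (37/12, 53/24); label the merged cluster GHKOVWY
final tree: ((G:7/2,(V:1/2,W:1/2):3):37/12,((H:3/2,O:3/2):23/8,(K:3,Y:3):11/8):53/24)
total length: 625/24

625/24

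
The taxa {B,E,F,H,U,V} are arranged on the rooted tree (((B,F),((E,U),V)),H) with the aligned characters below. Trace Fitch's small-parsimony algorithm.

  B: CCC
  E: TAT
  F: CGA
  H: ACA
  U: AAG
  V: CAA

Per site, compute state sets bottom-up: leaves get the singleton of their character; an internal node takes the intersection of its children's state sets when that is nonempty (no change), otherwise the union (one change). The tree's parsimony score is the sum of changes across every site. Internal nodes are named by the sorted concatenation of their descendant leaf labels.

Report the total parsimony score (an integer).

site 0, node BF: B={C} ∩ F={C} → {C} (+0)
site 0, node EU: E={T} ∪ U={A} → {A,T} (+1)
site 0, node EUV: EU={A,T} ∪ V={C} → {A,C,T} (+1)
site 0, node BEFUV: BF={C} ∩ EUV={A,C,T} → {C} (+0)
site 0, node BEFHUV: BEFUV={C} ∪ H={A} → {A,C} (+1)
site 1, node BF: B={C} ∪ F={G} → {C,G} (+1)
site 1, node EU: E={A} ∩ U={A} → {A} (+0)
site 1, node EUV: EU={A} ∩ V={A} → {A} (+0)
site 1, node BEFUV: BF={C,G} ∪ EUV={A} → {A,C,G} (+1)
site 1, node BEFHUV: BEFUV={A,C,G} ∩ H={C} → {C} (+0)
site 2, node BF: B={C} ∪ F={A} → {A,C} (+1)
site 2, node EU: E={T} ∪ U={G} → {G,T} (+1)
site 2, node EUV: EU={G,T} ∪ V={A} → {A,G,T} (+1)
site 2, node BEFUV: BF={A,C} ∩ EUV={A,G,T} → {A} (+0)
site 2, node BEFHUV: BEFUV={A} ∩ H={A} → {A} (+0)
per-site changes: [3, 2, 3]; total = 8

8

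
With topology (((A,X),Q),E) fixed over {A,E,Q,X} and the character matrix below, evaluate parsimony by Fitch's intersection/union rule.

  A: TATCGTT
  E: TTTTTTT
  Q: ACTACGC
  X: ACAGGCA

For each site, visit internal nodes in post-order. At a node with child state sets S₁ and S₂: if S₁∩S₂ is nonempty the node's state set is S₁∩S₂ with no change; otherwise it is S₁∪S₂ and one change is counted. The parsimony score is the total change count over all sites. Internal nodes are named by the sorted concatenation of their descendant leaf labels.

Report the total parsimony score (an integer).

site 0, node AX: A={T} ∪ X={A} → {A,T} (+1)
site 0, node AQX: AX={A,T} ∩ Q={A} → {A} (+0)
site 0, node AEQX: AQX={A} ∪ E={T} → {A,T} (+1)
site 1, node AX: A={A} ∪ X={C} → {A,C} (+1)
site 1, node AQX: AX={A,C} ∩ Q={C} → {C} (+0)
site 1, node AEQX: AQX={C} ∪ E={T} → {C,T} (+1)
site 2, node AX: A={T} ∪ X={A} → {A,T} (+1)
site 2, node AQX: AX={A,T} ∩ Q={T} → {T} (+0)
site 2, node AEQX: AQX={T} ∩ E={T} → {T} (+0)
site 3, node AX: A={C} ∪ X={G} → {C,G} (+1)
site 3, node AQX: AX={C,G} ∪ Q={A} → {A,C,G} (+1)
site 3, node AEQX: AQX={A,C,G} ∪ E={T} → {A,C,G,T} (+1)
site 4, node AX: A={G} ∩ X={G} → {G} (+0)
site 4, node AQX: AX={G} ∪ Q={C} → {C,G} (+1)
site 4, node AEQX: AQX={C,G} ∪ E={T} → {C,G,T} (+1)
site 5, node AX: A={T} ∪ X={C} → {C,T} (+1)
site 5, node AQX: AX={C,T} ∪ Q={G} → {C,G,T} (+1)
site 5, node AEQX: AQX={C,G,T} ∩ E={T} → {T} (+0)
site 6, node AX: A={T} ∪ X={A} → {A,T} (+1)
site 6, node AQX: AX={A,T} ∪ Q={C} → {A,C,T} (+1)
site 6, node AEQX: AQX={A,C,T} ∩ E={T} → {T} (+0)
per-site changes: [2, 2, 1, 3, 2, 2, 2]; total = 14

14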